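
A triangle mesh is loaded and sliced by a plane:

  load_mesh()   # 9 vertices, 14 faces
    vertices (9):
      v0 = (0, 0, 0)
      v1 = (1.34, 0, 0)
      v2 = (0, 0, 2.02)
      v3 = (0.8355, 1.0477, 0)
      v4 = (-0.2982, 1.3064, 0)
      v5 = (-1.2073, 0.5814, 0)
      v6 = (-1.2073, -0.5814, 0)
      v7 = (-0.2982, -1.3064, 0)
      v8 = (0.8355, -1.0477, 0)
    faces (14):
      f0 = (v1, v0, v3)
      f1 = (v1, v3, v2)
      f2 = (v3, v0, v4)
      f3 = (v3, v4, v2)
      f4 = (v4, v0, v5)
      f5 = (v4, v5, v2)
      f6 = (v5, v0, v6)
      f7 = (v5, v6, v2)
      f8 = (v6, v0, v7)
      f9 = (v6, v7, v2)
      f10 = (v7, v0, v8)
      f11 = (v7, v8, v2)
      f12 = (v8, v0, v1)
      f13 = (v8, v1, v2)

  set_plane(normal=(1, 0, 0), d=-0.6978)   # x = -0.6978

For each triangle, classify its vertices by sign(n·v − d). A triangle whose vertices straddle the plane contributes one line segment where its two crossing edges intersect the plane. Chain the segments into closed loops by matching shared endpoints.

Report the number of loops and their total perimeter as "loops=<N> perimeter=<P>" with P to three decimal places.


Straddling triangles (6 of 14):
  (v4,v0,v5) [++-] → (-0.6978, 0.33604, 0)–(-0.6978, 0.987722, 0)  len=0.6517
  (v4,v5,v2) [+-+] → (-0.6978, 0.987722, 0)–(-0.6978, 0.33604, 0.852472)  len=1.0730
  (v5,v0,v6) [-+-] → (-0.6978, 0.33604, 0)–(-0.6978, -0.33604, 0)  len=0.6721
  (v5,v6,v2) [--+] → (-0.6978, -0.33604, 0.852472)–(-0.6978, 0.33604, 0.852472)  len=0.6721
  (v6,v0,v7) [-++] → (-0.6978, -0.33604, 0)–(-0.6978, -0.987722, 0)  len=0.6517
  (v6,v7,v2) [-++] → (-0.6978, -0.987722, 0)–(-0.6978, -0.33604, 0.852472)  len=1.0730

Chained into 1 loop(s):
  loop 1: 6 segments, perimeter = 4.7936
Total perimeter = 4.794

loops=1 perimeter=4.794


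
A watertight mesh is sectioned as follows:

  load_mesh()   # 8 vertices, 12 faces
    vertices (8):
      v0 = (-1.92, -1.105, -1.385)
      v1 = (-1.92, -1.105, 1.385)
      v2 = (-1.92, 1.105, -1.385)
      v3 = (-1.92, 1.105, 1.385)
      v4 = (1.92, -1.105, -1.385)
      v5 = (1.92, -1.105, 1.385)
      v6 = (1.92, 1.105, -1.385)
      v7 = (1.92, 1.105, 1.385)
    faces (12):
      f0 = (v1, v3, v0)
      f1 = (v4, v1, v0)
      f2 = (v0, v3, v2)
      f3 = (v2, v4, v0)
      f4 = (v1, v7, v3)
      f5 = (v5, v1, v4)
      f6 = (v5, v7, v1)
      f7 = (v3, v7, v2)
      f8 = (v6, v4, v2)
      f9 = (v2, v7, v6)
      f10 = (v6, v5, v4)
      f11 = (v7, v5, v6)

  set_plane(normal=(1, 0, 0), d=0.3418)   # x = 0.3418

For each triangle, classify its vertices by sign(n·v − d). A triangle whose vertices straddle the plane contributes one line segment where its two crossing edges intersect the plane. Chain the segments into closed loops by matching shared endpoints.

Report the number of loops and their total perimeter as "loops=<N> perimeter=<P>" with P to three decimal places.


loops=1 perimeter=9.960

Straddling triangles (8 of 12):
  (v4,v1,v0) [+--] → (0.3418, -1.105, -0.246559)–(0.3418, -1.105, -1.385)  len=1.1384
  (v2,v4,v0) [-+-] → (0.3418, -0.196713, -1.385)–(0.3418, -1.105, -1.385)  len=0.9083
  (v1,v7,v3) [-+-] → (0.3418, 0.196713, 1.385)–(0.3418, 1.105, 1.385)  len=0.9083
  (v5,v1,v4) [+-+] → (0.3418, -1.105, 1.385)–(0.3418, -1.105, -0.246559)  len=1.6316
  (v5,v7,v1) [++-] → (0.3418, 0.196713, 1.385)–(0.3418, -1.105, 1.385)  len=1.3017
  (v3,v7,v2) [-+-] → (0.3418, 1.105, 1.385)–(0.3418, 1.105, 0.246559)  len=1.1384
  (v6,v4,v2) [++-] → (0.3418, -0.196713, -1.385)–(0.3418, 1.105, -1.385)  len=1.3017
  (v2,v7,v6) [-++] → (0.3418, 1.105, 0.246559)–(0.3418, 1.105, -1.385)  len=1.6316

Chained into 1 loop(s):
  loop 1: 8 segments, perimeter = 9.9600
Total perimeter = 9.960


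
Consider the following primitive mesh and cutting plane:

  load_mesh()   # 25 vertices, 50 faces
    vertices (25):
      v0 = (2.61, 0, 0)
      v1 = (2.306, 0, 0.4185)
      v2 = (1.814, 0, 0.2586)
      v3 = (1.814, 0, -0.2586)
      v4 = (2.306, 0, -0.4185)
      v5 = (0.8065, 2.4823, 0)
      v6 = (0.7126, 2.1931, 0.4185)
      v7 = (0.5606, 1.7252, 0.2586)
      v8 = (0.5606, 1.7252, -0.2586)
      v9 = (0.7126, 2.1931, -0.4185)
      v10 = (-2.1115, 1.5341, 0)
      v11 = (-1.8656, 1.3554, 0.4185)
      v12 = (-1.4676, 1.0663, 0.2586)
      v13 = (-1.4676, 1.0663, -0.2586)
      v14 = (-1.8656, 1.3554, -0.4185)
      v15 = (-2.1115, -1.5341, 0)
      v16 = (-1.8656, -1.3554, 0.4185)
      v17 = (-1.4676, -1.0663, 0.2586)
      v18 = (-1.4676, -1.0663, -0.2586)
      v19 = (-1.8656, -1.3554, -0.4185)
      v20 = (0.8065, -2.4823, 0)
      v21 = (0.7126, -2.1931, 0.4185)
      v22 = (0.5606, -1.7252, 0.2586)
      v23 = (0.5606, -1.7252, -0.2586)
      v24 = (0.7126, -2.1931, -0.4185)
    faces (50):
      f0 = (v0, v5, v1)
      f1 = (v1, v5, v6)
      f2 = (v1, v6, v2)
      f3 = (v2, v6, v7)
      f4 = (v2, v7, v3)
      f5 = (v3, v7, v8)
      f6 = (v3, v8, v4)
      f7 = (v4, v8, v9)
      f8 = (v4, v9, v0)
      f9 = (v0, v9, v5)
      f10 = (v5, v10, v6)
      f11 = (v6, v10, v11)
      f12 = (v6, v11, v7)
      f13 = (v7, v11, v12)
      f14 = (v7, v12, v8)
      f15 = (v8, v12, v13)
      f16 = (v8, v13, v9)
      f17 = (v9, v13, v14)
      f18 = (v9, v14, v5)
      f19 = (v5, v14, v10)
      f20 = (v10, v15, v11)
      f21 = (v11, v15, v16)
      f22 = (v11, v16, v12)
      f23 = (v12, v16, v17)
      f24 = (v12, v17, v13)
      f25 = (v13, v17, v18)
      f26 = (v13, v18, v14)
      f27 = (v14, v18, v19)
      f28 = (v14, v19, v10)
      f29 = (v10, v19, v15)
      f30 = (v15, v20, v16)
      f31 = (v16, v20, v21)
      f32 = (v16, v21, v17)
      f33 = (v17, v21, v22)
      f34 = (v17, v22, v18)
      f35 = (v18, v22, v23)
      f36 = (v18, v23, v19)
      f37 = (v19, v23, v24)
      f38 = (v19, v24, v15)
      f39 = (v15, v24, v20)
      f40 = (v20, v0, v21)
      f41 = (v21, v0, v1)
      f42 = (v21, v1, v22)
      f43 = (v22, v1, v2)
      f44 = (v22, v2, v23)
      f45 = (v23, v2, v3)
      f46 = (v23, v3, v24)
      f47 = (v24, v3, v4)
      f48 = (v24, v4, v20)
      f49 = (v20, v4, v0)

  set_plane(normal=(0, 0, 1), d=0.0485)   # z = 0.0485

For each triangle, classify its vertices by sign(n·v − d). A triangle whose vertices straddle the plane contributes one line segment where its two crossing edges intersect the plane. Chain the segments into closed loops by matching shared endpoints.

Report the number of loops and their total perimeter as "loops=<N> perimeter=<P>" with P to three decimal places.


Straddling triangles (20 of 50):
  (v0,v5,v1) [--+] → (0.980277, 2.19463, 0.0485)–(2.57477, 0, 0.0485)  len=2.7127
  (v1,v5,v6) [+-+] → (0.980277, 2.19463, 0.0485)–(0.795618, 2.44878, 0.0485)  len=0.3142
  (v2,v7,v3) [++-] → (1.06976, 1.02438, 0.0485)–(1.814, 0, 0.0485)  len=1.2662
  (v3,v7,v8) [-+-] → (1.06976, 1.02438, 0.0485)–(0.5606, 1.7252, 0.0485)  len=0.8663
  (v5,v10,v6) [--+] → (-1.78421, 1.61047, 0.0485)–(0.795618, 2.44878, 0.0485)  len=2.7126
  (v6,v10,v11) [+-+] → (-1.78421, 1.61047, 0.0485)–(-2.083, 1.51339, 0.0485)  len=0.3142
  (v7,v12,v8) [++-] → (-0.643693, 1.33396, 0.0485)–(0.5606, 1.7252, 0.0485)  len=1.2662
  (v8,v12,v13) [-+-] → (-0.643693, 1.33396, 0.0485)–(-1.4676, 1.0663, 0.0485)  len=0.8663
  (v10,v15,v11) [--+] → (-2.083, -1.19924, 0.0485)–(-2.083, 1.51339, 0.0485)  len=2.7126
  (v11,v15,v16) [+-+] → (-2.083, -1.19924, 0.0485)–(-2.083, -1.51339, 0.0485)  len=0.3142
  (v12,v17,v13) [++-] → (-1.4676, -0.199983, 0.0485)–(-1.4676, 1.0663, 0.0485)  len=1.2663
  (v13,v17,v18) [-+-] → (-1.4676, -0.199983, 0.0485)–(-1.4676, -1.0663, 0.0485)  len=0.8663
  (v15,v20,v16) [--+] → (0.49683, -2.3517, 0.0485)–(-2.083, -1.51339, 0.0485)  len=2.7126
  (v16,v20,v21) [+-+] → (0.49683, -2.3517, 0.0485)–(0.795618, -2.44878, 0.0485)  len=0.3142
  (v17,v22,v18) [++-] → (-0.263307, -1.45754, 0.0485)–(-1.4676, -1.0663, 0.0485)  len=1.2662
  (v18,v22,v23) [-+-] → (-0.263307, -1.45754, 0.0485)–(0.5606, -1.7252, 0.0485)  len=0.8663
  (v20,v0,v21) [--+] → (2.39011, -0.254159, 0.0485)–(0.795618, -2.44878, 0.0485)  len=2.7127
  (v21,v0,v1) [+-+] → (2.39011, -0.254159, 0.0485)–(2.57477, 0, 0.0485)  len=0.3142
  (v22,v2,v23) [++-] → (1.30484, -0.700821, 0.0485)–(0.5606, -1.7252, 0.0485)  len=1.2662
  (v23,v2,v3) [-+-] → (1.30484, -0.700821, 0.0485)–(1.814, 0, 0.0485)  len=0.8663

Chained into 2 loop(s):
  loop 1: 10 segments, perimeter = 15.1341
  loop 2: 10 segments, perimeter = 10.6626
Total perimeter = 25.797

loops=2 perimeter=25.797


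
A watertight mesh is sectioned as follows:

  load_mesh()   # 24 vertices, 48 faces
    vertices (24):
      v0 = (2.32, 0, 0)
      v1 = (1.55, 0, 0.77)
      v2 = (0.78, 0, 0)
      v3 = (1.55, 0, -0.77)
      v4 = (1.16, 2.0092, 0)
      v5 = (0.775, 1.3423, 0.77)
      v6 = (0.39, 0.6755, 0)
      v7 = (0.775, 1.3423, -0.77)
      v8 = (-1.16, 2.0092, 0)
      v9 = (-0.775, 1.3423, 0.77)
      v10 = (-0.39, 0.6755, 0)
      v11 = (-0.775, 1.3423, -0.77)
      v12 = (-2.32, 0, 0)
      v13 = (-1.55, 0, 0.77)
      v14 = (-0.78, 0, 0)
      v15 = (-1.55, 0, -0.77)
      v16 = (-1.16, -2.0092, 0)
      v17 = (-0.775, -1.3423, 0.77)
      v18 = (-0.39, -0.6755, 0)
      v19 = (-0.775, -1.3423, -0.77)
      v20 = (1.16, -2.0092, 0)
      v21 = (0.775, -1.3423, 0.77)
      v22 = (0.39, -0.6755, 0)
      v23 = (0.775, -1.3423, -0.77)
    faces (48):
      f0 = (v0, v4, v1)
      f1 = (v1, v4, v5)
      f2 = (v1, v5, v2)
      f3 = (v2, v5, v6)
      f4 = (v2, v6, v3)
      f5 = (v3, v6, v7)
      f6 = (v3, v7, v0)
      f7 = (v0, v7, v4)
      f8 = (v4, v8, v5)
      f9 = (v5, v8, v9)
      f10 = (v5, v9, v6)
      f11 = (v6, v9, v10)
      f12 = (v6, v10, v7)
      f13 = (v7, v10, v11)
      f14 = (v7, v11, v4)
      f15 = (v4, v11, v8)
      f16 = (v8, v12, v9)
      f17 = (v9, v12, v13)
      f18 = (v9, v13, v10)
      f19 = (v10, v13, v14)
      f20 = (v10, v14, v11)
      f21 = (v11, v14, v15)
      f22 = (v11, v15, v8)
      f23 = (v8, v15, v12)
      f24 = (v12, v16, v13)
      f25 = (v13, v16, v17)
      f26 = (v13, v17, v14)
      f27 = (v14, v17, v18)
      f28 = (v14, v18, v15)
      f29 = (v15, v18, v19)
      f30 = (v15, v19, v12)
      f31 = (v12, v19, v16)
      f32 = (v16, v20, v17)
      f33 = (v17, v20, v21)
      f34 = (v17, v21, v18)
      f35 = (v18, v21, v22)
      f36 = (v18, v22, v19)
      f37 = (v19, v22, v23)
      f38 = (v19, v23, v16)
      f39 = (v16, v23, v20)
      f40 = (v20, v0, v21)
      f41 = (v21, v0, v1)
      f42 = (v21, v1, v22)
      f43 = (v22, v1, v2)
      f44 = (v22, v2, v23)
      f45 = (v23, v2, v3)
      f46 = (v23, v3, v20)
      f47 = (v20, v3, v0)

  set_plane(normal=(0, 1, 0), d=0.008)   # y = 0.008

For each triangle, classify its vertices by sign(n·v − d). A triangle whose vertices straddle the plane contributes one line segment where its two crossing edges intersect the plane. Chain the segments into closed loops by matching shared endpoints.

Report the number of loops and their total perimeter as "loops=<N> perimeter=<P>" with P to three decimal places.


loops=2 perimeter=8.712

Straddling triangles (16 of 48):
  (v0,v4,v1) [-+-] → (2.31538, 0.008, 0)–(1.54845, 0.008, 0.766934)  len=1.0846
  (v1,v4,v5) [-++] → (1.54845, 0.008, 0.766934)–(1.54538, 0.008, 0.77)  len=0.0043
  (v1,v5,v2) [-+-] → (1.54538, 0.008, 0.77)–(0.77997, 0.008, 0.00458914)  len=1.0825
  (v2,v5,v6) [-++] → (0.77997, 0.008, 0.00458914)–(0.775381, 0.008, 0)  len=0.0065
  (v2,v6,v3) [-+-] → (0.775381, 0.008, 0)–(1.53626, 0.008, -0.760881)  len=1.0760
  (v3,v6,v7) [-++] → (1.53626, 0.008, -0.760881)–(1.54538, 0.008, -0.77)  len=0.0129
  (v3,v7,v0) [-+-] → (1.54538, 0.008, -0.77)–(2.31079, 0.008, -0.00458914)  len=1.0825
  (v0,v7,v4) [-++] → (2.31079, 0.008, -0.00458914)–(2.31538, 0.008, 0)  len=0.0065
  (v8,v12,v9) [+-+] → (-2.31538, 0.008, 0)–(-2.31079, 0.008, 0.00458914)  len=0.0065
  (v9,v12,v13) [+--] → (-2.31079, 0.008, 0.00458914)–(-1.54538, 0.008, 0.77)  len=1.0825
  (v9,v13,v10) [+-+] → (-1.54538, 0.008, 0.77)–(-1.53626, 0.008, 0.760881)  len=0.0129
  (v10,v13,v14) [+--] → (-1.53626, 0.008, 0.760881)–(-0.775381, 0.008, 0)  len=1.0760
  (v10,v14,v11) [+-+] → (-0.775381, 0.008, 0)–(-0.77997, 0.008, -0.00458914)  len=0.0065
  (v11,v14,v15) [+--] → (-0.77997, 0.008, -0.00458914)–(-1.54538, 0.008, -0.77)  len=1.0825
  (v11,v15,v8) [+-+] → (-1.54538, 0.008, -0.77)–(-1.54845, 0.008, -0.766934)  len=0.0043
  (v8,v15,v12) [+--] → (-1.54845, 0.008, -0.766934)–(-2.31538, 0.008, 0)  len=1.0846

Chained into 2 loop(s):
  loop 1: 8 segments, perimeter = 4.3558
  loop 2: 8 segments, perimeter = 4.3558
Total perimeter = 8.712


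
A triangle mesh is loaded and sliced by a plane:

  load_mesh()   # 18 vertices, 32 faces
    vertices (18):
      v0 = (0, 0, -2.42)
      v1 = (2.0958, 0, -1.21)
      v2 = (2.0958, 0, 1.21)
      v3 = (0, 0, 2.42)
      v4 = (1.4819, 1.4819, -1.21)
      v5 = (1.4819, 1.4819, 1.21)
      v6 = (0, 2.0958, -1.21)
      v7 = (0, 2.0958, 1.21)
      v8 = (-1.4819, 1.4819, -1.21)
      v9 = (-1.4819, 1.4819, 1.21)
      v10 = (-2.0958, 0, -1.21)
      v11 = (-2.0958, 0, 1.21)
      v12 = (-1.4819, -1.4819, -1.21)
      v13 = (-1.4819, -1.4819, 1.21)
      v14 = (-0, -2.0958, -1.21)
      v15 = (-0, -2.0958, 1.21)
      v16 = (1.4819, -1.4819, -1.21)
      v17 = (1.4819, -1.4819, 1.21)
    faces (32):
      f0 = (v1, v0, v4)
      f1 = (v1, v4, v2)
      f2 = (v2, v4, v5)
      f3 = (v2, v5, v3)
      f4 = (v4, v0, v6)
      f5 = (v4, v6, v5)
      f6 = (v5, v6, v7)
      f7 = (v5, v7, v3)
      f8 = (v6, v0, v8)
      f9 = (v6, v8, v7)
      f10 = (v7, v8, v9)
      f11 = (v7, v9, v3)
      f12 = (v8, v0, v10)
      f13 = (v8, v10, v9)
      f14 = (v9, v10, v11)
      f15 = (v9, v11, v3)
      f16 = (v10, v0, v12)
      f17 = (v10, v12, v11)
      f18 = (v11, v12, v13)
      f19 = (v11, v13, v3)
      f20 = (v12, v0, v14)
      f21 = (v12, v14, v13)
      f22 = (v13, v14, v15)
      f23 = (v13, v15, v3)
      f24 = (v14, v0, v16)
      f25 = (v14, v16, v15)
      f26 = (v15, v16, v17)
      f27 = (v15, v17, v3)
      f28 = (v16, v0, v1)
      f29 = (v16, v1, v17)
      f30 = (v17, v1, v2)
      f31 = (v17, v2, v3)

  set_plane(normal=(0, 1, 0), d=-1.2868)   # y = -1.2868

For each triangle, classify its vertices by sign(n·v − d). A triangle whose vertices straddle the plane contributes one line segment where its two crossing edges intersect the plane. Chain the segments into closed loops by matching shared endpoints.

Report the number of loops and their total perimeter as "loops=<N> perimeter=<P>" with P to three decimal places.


Straddling triangles (12 of 32):
  (v10,v0,v12) [++-] → (-1.2868, -1.2868, -1.3693)–(-1.56272, -1.2868, -1.21)  len=0.3186
  (v10,v12,v11) [+-+] → (-1.56272, -1.2868, -1.21)–(-1.56272, -1.2868, -0.891394)  len=0.3186
  (v11,v12,v13) [+--] → (-1.56272, -1.2868, -0.891394)–(-1.56272, -1.2868, 1.21)  len=2.1014
  (v11,v13,v3) [+-+] → (-1.56272, -1.2868, 1.21)–(-1.2868, -1.2868, 1.3693)  len=0.3186
  (v12,v0,v14) [-+-] → (-1.2868, -1.2868, -1.3693)–(0, -1.2868, -1.67707)  len=1.3231
  (v13,v15,v3) [--+] → (0, -1.2868, 1.67707)–(-1.2868, -1.2868, 1.3693)  len=1.3231
  (v14,v0,v16) [-+-] → (0, -1.2868, -1.67707)–(1.2868, -1.2868, -1.3693)  len=1.3231
  (v15,v17,v3) [--+] → (1.2868, -1.2868, 1.3693)–(0, -1.2868, 1.67707)  len=1.3231
  (v16,v0,v1) [-++] → (1.2868, -1.2868, -1.3693)–(1.56272, -1.2868, -1.21)  len=0.3186
  (v16,v1,v17) [-+-] → (1.56272, -1.2868, -1.21)–(1.56272, -1.2868, 0.891394)  len=2.1014
  (v17,v1,v2) [-++] → (1.56272, -1.2868, 0.891394)–(1.56272, -1.2868, 1.21)  len=0.3186
  (v17,v2,v3) [-++] → (1.56272, -1.2868, 1.21)–(1.2868, -1.2868, 1.3693)  len=0.3186

Chained into 1 loop(s):
  loop 1: 12 segments, perimeter = 11.4068
Total perimeter = 11.407

loops=1 perimeter=11.407


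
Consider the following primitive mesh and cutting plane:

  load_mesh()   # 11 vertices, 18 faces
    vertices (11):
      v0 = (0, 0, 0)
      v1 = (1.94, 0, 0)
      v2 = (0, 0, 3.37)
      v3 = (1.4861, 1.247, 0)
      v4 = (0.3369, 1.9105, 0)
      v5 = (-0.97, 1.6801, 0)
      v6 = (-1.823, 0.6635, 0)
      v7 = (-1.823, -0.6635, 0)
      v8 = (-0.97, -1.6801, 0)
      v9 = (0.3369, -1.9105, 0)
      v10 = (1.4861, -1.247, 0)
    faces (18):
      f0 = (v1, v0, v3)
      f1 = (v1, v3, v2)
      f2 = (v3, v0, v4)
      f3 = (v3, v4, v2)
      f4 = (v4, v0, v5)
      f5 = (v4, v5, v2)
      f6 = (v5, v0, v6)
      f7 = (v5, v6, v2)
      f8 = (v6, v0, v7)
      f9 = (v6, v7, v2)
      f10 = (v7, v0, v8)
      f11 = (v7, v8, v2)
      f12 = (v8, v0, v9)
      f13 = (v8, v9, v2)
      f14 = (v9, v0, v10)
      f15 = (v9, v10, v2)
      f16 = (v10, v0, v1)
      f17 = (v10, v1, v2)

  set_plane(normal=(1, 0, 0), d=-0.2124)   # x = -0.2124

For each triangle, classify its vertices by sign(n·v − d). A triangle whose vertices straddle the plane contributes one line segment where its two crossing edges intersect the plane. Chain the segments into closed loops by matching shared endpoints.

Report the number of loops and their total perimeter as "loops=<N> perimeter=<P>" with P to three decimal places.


Straddling triangles (10 of 18):
  (v4,v0,v5) [++-] → (-0.2124, 0.36789, 0)–(-0.2124, 1.81366, 0)  len=1.4458
  (v4,v5,v2) [+-+] → (-0.2124, 1.81366, 0)–(-0.2124, 0.36789, 2.63207)  len=3.0030
  (v5,v0,v6) [-+-] → (-0.2124, 0.36789, 0)–(-0.2124, 0.0773052, 0)  len=0.2906
  (v5,v6,v2) [--+] → (-0.2124, 0.0773052, 2.97736)–(-0.2124, 0.36789, 2.63207)  len=0.4513
  (v6,v0,v7) [-+-] → (-0.2124, 0.0773052, 0)–(-0.2124, -0.0773052, 0)  len=0.1546
  (v6,v7,v2) [--+] → (-0.2124, -0.0773052, 2.97736)–(-0.2124, 0.0773052, 2.97736)  len=0.1546
  (v7,v0,v8) [-+-] → (-0.2124, -0.0773052, 0)–(-0.2124, -0.36789, 0)  len=0.2906
  (v7,v8,v2) [--+] → (-0.2124, -0.36789, 2.63207)–(-0.2124, -0.0773052, 2.97736)  len=0.4513
  (v8,v0,v9) [-++] → (-0.2124, -0.36789, 0)–(-0.2124, -1.81366, 0)  len=1.4458
  (v8,v9,v2) [-++] → (-0.2124, -1.81366, 0)–(-0.2124, -0.36789, 2.63207)  len=3.0030

Chained into 1 loop(s):
  loop 1: 10 segments, perimeter = 10.6905
Total perimeter = 10.691

loops=1 perimeter=10.691


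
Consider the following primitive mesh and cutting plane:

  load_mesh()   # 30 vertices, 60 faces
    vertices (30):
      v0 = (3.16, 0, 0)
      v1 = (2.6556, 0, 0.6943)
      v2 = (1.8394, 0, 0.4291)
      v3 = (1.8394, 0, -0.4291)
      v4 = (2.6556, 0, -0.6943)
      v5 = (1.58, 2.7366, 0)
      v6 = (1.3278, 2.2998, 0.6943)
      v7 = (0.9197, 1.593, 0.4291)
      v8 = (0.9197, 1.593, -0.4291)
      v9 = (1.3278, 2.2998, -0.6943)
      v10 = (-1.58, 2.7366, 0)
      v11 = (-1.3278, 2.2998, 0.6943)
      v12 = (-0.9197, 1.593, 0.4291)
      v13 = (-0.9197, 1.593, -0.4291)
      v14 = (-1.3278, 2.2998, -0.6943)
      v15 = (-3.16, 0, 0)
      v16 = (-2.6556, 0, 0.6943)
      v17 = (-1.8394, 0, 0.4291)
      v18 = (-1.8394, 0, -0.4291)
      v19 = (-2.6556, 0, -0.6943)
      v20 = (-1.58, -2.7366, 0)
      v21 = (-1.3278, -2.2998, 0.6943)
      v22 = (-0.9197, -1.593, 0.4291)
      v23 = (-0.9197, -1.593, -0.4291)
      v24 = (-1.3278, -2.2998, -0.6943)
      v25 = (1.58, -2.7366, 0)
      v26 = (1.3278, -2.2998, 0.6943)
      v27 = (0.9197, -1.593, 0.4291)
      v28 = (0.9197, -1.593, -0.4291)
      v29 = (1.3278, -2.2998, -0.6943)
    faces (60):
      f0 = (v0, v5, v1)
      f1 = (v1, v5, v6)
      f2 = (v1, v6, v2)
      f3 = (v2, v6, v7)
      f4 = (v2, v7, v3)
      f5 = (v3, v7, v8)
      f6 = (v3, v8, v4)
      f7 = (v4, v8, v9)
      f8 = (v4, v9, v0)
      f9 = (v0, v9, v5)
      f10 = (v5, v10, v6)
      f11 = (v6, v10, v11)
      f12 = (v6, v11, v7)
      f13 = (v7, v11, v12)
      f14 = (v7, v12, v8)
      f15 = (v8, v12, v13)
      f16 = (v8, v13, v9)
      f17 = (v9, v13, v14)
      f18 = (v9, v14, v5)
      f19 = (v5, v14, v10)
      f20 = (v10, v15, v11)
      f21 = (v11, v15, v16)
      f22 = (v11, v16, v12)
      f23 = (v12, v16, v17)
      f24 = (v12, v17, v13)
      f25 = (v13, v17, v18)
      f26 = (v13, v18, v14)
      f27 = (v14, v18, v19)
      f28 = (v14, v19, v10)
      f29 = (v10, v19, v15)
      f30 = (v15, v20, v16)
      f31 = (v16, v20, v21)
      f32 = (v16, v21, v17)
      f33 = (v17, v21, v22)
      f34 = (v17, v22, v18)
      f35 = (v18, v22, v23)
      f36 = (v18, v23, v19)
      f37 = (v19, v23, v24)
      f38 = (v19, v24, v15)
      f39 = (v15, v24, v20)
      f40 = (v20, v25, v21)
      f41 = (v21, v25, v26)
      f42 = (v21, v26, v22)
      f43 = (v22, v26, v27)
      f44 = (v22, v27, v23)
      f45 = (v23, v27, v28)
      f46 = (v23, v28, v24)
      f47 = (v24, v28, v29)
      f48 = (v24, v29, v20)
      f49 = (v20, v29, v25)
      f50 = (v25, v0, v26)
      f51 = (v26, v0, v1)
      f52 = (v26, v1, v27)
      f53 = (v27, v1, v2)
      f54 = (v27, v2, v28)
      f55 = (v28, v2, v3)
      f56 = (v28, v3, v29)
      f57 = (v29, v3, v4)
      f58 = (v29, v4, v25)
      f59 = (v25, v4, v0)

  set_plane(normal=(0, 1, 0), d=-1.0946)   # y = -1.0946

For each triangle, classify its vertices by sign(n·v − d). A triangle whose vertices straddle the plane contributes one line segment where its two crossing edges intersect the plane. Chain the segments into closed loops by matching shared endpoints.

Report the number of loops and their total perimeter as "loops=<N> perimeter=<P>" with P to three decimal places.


loops=2 perimeter=8.582

Straddling triangles (20 of 60):
  (v15,v20,v16) [+-+] → (-2.52802, -1.0946, 0)–(-2.22538, -1.0946, 0.41659)  len=0.5149
  (v16,v20,v21) [+--] → (-2.22538, -1.0946, 0.41659)–(-2.02363, -1.0946, 0.6943)  len=0.3433
  (v16,v21,v17) [+-+] → (-2.02363, -1.0946, 0.6943)–(-1.5959, -1.0946, 0.555323)  len=0.4497
  (v17,v21,v22) [+--] → (-1.5959, -1.0946, 0.555323)–(-1.20745, -1.0946, 0.4291)  len=0.4084
  (v17,v22,v18) [+-+] → (-1.20745, -1.0946, 0.4291)–(-1.20745, -1.0946, 0.160596)  len=0.2685
  (v18,v22,v23) [+--] → (-1.20745, -1.0946, 0.160596)–(-1.20745, -1.0946, -0.4291)  len=0.5897
  (v18,v23,v19) [+-+] → (-1.20745, -1.0946, -0.4291)–(-1.46281, -1.0946, -0.512073)  len=0.2685
  (v19,v23,v24) [+--] → (-1.46281, -1.0946, -0.512073)–(-2.02363, -1.0946, -0.6943)  len=0.5897
  (v19,v24,v15) [+-+] → (-2.02363, -1.0946, -0.6943)–(-2.28796, -1.0946, -0.330455)  len=0.4497
  (v15,v24,v20) [+--] → (-2.28796, -1.0946, -0.330455)–(-2.52802, -1.0946, 0)  len=0.4085
  (v25,v0,v26) [-+-] → (2.52802, -1.0946, 0)–(2.28796, -1.0946, 0.330455)  len=0.4085
  (v26,v0,v1) [-++] → (2.28796, -1.0946, 0.330455)–(2.02363, -1.0946, 0.6943)  len=0.4497
  (v26,v1,v27) [-+-] → (2.02363, -1.0946, 0.6943)–(1.46281, -1.0946, 0.512073)  len=0.5897
  (v27,v1,v2) [-++] → (1.46281, -1.0946, 0.512073)–(1.20745, -1.0946, 0.4291)  len=0.2685
  (v27,v2,v28) [-+-] → (1.20745, -1.0946, 0.4291)–(1.20745, -1.0946, -0.160596)  len=0.5897
  (v28,v2,v3) [-++] → (1.20745, -1.0946, -0.160596)–(1.20745, -1.0946, -0.4291)  len=0.2685
  (v28,v3,v29) [-+-] → (1.20745, -1.0946, -0.4291)–(1.5959, -1.0946, -0.555323)  len=0.4084
  (v29,v3,v4) [-++] → (1.5959, -1.0946, -0.555323)–(2.02363, -1.0946, -0.6943)  len=0.4497
  (v29,v4,v25) [-+-] → (2.02363, -1.0946, -0.6943)–(2.22538, -1.0946, -0.41659)  len=0.3433
  (v25,v4,v0) [-++] → (2.22538, -1.0946, -0.41659)–(2.52802, -1.0946, 0)  len=0.5149

Chained into 2 loop(s):
  loop 1: 10 segments, perimeter = 4.2909
  loop 2: 10 segments, perimeter = 4.2909
Total perimeter = 8.582


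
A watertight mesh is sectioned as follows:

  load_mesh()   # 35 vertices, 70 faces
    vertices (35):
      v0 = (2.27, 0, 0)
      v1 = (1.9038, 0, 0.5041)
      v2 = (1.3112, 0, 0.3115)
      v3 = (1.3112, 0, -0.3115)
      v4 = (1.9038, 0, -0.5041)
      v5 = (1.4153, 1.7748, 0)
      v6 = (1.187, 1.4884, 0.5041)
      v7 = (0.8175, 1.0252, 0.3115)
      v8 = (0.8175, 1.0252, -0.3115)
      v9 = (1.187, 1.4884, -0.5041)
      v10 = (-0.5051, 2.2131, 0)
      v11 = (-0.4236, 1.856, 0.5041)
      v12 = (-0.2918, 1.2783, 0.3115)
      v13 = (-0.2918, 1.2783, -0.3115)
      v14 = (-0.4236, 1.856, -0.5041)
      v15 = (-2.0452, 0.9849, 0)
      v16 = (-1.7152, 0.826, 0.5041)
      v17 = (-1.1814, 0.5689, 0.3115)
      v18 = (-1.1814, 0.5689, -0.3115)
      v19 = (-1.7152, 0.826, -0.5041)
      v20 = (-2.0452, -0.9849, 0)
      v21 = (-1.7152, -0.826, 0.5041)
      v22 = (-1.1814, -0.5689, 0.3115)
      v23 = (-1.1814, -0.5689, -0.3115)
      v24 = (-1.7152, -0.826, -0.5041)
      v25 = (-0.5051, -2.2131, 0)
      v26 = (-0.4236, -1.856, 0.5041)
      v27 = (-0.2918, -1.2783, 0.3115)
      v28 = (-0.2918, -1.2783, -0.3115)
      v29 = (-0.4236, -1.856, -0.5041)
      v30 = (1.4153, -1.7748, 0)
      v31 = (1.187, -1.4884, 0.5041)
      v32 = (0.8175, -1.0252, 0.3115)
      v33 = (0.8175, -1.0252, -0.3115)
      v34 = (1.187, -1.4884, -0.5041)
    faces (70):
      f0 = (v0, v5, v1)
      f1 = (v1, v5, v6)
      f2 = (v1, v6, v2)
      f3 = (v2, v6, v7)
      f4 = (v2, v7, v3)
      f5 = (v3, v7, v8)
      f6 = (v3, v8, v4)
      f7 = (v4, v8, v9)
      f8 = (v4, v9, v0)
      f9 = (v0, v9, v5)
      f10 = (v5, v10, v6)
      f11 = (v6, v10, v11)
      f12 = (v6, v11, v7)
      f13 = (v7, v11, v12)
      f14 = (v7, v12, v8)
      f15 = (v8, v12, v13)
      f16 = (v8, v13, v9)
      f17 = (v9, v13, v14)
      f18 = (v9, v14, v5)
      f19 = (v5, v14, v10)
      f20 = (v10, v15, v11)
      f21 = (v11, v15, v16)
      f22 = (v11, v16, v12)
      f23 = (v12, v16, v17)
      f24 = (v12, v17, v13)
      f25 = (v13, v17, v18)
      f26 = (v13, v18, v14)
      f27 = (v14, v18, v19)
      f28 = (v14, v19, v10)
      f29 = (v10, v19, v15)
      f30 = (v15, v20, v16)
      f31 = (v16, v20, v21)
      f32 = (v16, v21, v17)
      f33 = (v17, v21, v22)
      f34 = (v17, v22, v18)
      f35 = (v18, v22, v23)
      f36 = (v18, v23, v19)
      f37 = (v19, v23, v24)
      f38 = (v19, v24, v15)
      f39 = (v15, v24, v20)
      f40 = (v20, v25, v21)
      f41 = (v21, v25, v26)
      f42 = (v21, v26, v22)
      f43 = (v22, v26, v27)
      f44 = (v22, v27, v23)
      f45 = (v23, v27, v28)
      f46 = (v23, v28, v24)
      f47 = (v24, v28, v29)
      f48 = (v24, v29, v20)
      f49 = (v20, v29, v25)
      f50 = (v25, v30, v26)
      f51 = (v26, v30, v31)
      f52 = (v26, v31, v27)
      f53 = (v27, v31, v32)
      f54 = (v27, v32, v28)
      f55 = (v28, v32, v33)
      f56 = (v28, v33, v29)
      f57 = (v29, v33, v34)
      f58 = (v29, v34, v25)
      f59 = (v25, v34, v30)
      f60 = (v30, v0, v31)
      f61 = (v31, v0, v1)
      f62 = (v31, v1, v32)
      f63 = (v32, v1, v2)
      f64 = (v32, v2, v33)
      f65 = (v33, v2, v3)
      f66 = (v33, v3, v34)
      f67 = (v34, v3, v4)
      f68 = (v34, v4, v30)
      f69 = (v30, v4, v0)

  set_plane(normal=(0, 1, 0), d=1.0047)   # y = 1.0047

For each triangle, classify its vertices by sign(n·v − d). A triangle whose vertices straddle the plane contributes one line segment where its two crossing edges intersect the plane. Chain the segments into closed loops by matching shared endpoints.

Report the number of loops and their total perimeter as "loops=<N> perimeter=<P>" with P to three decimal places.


loops=2 perimeter=6.955

Straddling triangles (20 of 70):
  (v0,v5,v1) [-+-] → (1.78616, 1.0047, 0)–(1.62726, 1.0047, 0.218733)  len=0.2704
  (v1,v5,v6) [-++] → (1.62726, 1.0047, 0.218733)–(1.41995, 1.0047, 0.5041)  len=0.3527
  (v1,v6,v2) [-+-] → (1.41995, 1.0047, 0.5041)–(1.22736, 1.0047, 0.441509)  len=0.2025
  (v2,v6,v7) [-++] → (1.22736, 1.0047, 0.441509)–(0.827372, 1.0047, 0.3115)  len=0.4206
  (v2,v7,v3) [-+-] → (0.827372, 1.0047, 0.3115)–(0.827372, 1.0047, 0.299042)  len=0.0125
  (v3,v7,v8) [-++] → (0.827372, 1.0047, 0.299042)–(0.827372, 1.0047, -0.3115)  len=0.6105
  (v3,v8,v4) [-+-] → (0.827372, 1.0047, -0.3115)–(0.839222, 1.0047, -0.315351)  len=0.0125
  (v4,v8,v9) [-++] → (0.839222, 1.0047, -0.315351)–(1.41995, 1.0047, -0.5041)  len=0.6106
  (v4,v9,v0) [-+-] → (1.41995, 1.0047, -0.5041)–(1.53895, 1.0047, -0.340278)  len=0.2025
  (v0,v9,v5) [-++] → (1.53895, 1.0047, -0.340278)–(1.78616, 1.0047, 0)  len=0.4206
  (v10,v15,v11) [+-+] → (-2.02037, 1.0047, 0)–(-2.00834, 1.0047, 0.0114581)  len=0.0166
  (v11,v15,v16) [+--] → (-2.00834, 1.0047, 0.0114581)–(-1.49111, 1.0047, 0.5041)  len=0.7143
  (v11,v16,v12) [+-+] → (-1.49111, 1.0047, 0.5041)–(-1.15283, 1.0047, 0.428005)  len=0.3467
  (v12,v16,v17) [+--] → (-1.15283, 1.0047, 0.428005)–(-0.634899, 1.0047, 0.3115)  len=0.5309
  (v12,v17,v13) [+-+] → (-0.634899, 1.0047, 0.3115)–(-0.634899, 1.0047, -0.0712226)  len=0.3827
  (v13,v17,v18) [+--] → (-0.634899, 1.0047, -0.0712226)–(-0.634899, 1.0047, -0.3115)  len=0.2403
  (v13,v18,v14) [+-+] → (-0.634899, 1.0047, -0.3115)–(-0.924816, 1.0047, -0.376713)  len=0.2972
  (v14,v18,v19) [+--] → (-0.924816, 1.0047, -0.376713)–(-1.49111, 1.0047, -0.5041)  len=0.5804
  (v14,v19,v10) [+-+] → (-1.49111, 1.0047, -0.5041)–(-1.5593, 1.0047, -0.439157)  len=0.0942
  (v10,v19,v15) [+--] → (-1.5593, 1.0047, -0.439157)–(-2.02037, 1.0047, 0)  len=0.6367

Chained into 2 loop(s):
  loop 1: 10 segments, perimeter = 3.1153
  loop 2: 10 segments, perimeter = 3.8400
Total perimeter = 6.955


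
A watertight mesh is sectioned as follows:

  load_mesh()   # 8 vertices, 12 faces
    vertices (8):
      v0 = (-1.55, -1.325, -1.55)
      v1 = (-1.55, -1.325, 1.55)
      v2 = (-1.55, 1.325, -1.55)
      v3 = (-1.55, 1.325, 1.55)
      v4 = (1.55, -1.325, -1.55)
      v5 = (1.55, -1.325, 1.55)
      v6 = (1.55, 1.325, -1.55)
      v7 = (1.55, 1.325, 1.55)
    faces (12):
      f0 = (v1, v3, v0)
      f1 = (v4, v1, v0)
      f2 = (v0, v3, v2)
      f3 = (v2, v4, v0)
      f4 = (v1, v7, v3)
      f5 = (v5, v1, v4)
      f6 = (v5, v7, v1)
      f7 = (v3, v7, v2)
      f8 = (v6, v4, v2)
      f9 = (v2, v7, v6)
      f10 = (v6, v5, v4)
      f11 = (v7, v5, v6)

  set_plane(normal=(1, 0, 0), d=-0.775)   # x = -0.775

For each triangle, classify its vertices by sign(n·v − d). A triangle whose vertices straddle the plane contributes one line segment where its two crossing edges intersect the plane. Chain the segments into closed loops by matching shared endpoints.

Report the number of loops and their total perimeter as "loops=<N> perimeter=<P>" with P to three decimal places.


Straddling triangles (8 of 12):
  (v4,v1,v0) [+--] → (-0.775, -1.325, 0.775)–(-0.775, -1.325, -1.55)  len=2.3250
  (v2,v4,v0) [-+-] → (-0.775, 0.6625, -1.55)–(-0.775, -1.325, -1.55)  len=1.9875
  (v1,v7,v3) [-+-] → (-0.775, -0.6625, 1.55)–(-0.775, 1.325, 1.55)  len=1.9875
  (v5,v1,v4) [+-+] → (-0.775, -1.325, 1.55)–(-0.775, -1.325, 0.775)  len=0.7750
  (v5,v7,v1) [++-] → (-0.775, -0.6625, 1.55)–(-0.775, -1.325, 1.55)  len=0.6625
  (v3,v7,v2) [-+-] → (-0.775, 1.325, 1.55)–(-0.775, 1.325, -0.775)  len=2.3250
  (v6,v4,v2) [++-] → (-0.775, 0.6625, -1.55)–(-0.775, 1.325, -1.55)  len=0.6625
  (v2,v7,v6) [-++] → (-0.775, 1.325, -0.775)–(-0.775, 1.325, -1.55)  len=0.7750

Chained into 1 loop(s):
  loop 1: 8 segments, perimeter = 11.5000
Total perimeter = 11.500

loops=1 perimeter=11.500


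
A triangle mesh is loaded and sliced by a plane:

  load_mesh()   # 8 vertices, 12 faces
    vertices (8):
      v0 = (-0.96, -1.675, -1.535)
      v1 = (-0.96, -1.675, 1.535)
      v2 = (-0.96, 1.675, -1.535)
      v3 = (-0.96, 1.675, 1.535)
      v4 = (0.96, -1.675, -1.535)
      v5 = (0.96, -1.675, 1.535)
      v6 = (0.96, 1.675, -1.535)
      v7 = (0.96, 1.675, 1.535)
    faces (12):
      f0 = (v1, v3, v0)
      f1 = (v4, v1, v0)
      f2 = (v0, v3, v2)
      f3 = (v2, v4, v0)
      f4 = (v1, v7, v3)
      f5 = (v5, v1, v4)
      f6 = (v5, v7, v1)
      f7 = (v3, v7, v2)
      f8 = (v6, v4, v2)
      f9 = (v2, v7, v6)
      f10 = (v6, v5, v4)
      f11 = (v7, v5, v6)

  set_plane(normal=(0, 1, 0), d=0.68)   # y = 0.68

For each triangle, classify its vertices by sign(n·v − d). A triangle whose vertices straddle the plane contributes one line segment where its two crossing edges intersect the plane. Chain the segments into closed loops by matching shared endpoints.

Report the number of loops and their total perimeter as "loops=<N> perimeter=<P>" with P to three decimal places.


loops=1 perimeter=9.980

Straddling triangles (8 of 12):
  (v1,v3,v0) [-+-] → (-0.96, 0.68, 1.535)–(-0.96, 0.68, 0.623164)  len=0.9118
  (v0,v3,v2) [-++] → (-0.96, 0.68, 0.623164)–(-0.96, 0.68, -1.535)  len=2.1582
  (v2,v4,v0) [+--] → (-0.389731, 0.68, -1.535)–(-0.96, 0.68, -1.535)  len=0.5703
  (v1,v7,v3) [-++] → (0.389731, 0.68, 1.535)–(-0.96, 0.68, 1.535)  len=1.3497
  (v5,v7,v1) [-+-] → (0.96, 0.68, 1.535)–(0.389731, 0.68, 1.535)  len=0.5703
  (v6,v4,v2) [+-+] → (0.96, 0.68, -1.535)–(-0.389731, 0.68, -1.535)  len=1.3497
  (v6,v5,v4) [+--] → (0.96, 0.68, -0.623164)–(0.96, 0.68, -1.535)  len=0.9118
  (v7,v5,v6) [+-+] → (0.96, 0.68, 1.535)–(0.96, 0.68, -0.623164)  len=2.1582

Chained into 1 loop(s):
  loop 1: 8 segments, perimeter = 9.9800
Total perimeter = 9.980


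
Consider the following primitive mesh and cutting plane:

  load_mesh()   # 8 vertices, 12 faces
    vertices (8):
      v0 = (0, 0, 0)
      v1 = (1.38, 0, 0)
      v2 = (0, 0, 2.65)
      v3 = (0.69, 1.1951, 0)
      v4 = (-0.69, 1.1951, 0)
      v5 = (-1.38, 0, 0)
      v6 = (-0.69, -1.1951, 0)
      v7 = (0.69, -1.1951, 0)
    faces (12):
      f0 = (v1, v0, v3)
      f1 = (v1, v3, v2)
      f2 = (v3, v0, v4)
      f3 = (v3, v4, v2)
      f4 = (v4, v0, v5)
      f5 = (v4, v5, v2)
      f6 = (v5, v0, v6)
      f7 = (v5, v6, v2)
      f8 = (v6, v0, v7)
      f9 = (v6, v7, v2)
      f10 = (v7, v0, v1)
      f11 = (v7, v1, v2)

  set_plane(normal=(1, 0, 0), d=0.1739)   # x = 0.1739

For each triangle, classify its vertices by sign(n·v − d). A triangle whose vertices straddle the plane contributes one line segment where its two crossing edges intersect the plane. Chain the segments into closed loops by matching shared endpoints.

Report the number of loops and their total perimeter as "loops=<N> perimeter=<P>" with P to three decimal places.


loops=1 perimeter=7.638

Straddling triangles (8 of 12):
  (v1,v0,v3) [+-+] → (0.1739, 0, 0)–(0.1739, 0.3012, 0)  len=0.3012
  (v1,v3,v2) [++-] → (0.1739, 0.3012, 1.98212)–(0.1739, 0, 2.31606)  len=0.4497
  (v3,v0,v4) [+--] → (0.1739, 0.3012, 0)–(0.1739, 1.1951, 0)  len=0.8939
  (v3,v4,v2) [+--] → (0.1739, 1.1951, 0)–(0.1739, 0.3012, 1.98212)  len=2.1744
  (v6,v0,v7) [--+] → (0.1739, -0.3012, 0)–(0.1739, -1.1951, 0)  len=0.8939
  (v6,v7,v2) [-+-] → (0.1739, -1.1951, 0)–(0.1739, -0.3012, 1.98212)  len=2.1744
  (v7,v0,v1) [+-+] → (0.1739, -0.3012, 0)–(0.1739, 0, 0)  len=0.3012
  (v7,v1,v2) [++-] → (0.1739, 0, 2.31606)–(0.1739, -0.3012, 1.98212)  len=0.4497

Chained into 1 loop(s):
  loop 1: 8 segments, perimeter = 7.6383
Total perimeter = 7.638


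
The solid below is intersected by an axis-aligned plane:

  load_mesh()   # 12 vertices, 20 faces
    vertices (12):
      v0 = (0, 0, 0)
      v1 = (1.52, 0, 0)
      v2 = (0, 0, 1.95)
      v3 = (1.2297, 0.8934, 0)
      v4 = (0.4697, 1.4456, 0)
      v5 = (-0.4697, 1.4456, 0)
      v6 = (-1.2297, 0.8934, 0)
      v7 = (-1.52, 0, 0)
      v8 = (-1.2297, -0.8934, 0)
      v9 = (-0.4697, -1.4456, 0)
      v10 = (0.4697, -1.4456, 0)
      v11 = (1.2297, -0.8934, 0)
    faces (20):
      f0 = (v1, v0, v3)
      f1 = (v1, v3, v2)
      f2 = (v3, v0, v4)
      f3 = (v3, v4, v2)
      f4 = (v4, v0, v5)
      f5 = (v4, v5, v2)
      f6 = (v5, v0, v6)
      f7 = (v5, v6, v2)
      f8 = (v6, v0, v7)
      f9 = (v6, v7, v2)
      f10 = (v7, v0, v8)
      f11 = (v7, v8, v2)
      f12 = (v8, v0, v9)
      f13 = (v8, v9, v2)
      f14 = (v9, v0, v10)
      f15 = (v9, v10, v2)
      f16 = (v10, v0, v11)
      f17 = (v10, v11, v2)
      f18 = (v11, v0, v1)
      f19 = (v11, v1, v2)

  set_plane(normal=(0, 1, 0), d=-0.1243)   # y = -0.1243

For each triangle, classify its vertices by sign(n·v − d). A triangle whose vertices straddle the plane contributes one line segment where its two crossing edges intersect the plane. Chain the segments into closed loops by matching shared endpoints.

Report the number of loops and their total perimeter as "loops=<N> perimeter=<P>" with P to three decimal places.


loops=1 perimeter=7.630

Straddling triangles (10 of 20):
  (v7,v0,v8) [++-] → (-0.17109, -0.1243, 0)–(-1.47961, -0.1243, 0)  len=1.3085
  (v7,v8,v2) [+-+] → (-1.47961, -0.1243, 0)–(-0.17109, -0.1243, 1.67869)  len=2.1284
  (v8,v0,v9) [-+-] → (-0.17109, -0.1243, 0)–(-0.0403872, -0.1243, 0)  len=0.1307
  (v8,v9,v2) [--+] → (-0.0403872, -0.1243, 1.78233)–(-0.17109, -0.1243, 1.67869)  len=0.1668
  (v9,v0,v10) [-+-] → (-0.0403872, -0.1243, 0)–(0.0403872, -0.1243, 0)  len=0.0808
  (v9,v10,v2) [--+] → (0.0403872, -0.1243, 1.78233)–(-0.0403872, -0.1243, 1.78233)  len=0.0808
  (v10,v0,v11) [-+-] → (0.0403872, -0.1243, 0)–(0.17109, -0.1243, 0)  len=0.1307
  (v10,v11,v2) [--+] → (0.17109, -0.1243, 1.67869)–(0.0403872, -0.1243, 1.78233)  len=0.1668
  (v11,v0,v1) [-++] → (0.17109, -0.1243, 0)–(1.47961, -0.1243, 0)  len=1.3085
  (v11,v1,v2) [-++] → (1.47961, -0.1243, 0)–(0.17109, -0.1243, 1.67869)  len=2.1284

Chained into 1 loop(s):
  loop 1: 10 segments, perimeter = 7.6305
Total perimeter = 7.630


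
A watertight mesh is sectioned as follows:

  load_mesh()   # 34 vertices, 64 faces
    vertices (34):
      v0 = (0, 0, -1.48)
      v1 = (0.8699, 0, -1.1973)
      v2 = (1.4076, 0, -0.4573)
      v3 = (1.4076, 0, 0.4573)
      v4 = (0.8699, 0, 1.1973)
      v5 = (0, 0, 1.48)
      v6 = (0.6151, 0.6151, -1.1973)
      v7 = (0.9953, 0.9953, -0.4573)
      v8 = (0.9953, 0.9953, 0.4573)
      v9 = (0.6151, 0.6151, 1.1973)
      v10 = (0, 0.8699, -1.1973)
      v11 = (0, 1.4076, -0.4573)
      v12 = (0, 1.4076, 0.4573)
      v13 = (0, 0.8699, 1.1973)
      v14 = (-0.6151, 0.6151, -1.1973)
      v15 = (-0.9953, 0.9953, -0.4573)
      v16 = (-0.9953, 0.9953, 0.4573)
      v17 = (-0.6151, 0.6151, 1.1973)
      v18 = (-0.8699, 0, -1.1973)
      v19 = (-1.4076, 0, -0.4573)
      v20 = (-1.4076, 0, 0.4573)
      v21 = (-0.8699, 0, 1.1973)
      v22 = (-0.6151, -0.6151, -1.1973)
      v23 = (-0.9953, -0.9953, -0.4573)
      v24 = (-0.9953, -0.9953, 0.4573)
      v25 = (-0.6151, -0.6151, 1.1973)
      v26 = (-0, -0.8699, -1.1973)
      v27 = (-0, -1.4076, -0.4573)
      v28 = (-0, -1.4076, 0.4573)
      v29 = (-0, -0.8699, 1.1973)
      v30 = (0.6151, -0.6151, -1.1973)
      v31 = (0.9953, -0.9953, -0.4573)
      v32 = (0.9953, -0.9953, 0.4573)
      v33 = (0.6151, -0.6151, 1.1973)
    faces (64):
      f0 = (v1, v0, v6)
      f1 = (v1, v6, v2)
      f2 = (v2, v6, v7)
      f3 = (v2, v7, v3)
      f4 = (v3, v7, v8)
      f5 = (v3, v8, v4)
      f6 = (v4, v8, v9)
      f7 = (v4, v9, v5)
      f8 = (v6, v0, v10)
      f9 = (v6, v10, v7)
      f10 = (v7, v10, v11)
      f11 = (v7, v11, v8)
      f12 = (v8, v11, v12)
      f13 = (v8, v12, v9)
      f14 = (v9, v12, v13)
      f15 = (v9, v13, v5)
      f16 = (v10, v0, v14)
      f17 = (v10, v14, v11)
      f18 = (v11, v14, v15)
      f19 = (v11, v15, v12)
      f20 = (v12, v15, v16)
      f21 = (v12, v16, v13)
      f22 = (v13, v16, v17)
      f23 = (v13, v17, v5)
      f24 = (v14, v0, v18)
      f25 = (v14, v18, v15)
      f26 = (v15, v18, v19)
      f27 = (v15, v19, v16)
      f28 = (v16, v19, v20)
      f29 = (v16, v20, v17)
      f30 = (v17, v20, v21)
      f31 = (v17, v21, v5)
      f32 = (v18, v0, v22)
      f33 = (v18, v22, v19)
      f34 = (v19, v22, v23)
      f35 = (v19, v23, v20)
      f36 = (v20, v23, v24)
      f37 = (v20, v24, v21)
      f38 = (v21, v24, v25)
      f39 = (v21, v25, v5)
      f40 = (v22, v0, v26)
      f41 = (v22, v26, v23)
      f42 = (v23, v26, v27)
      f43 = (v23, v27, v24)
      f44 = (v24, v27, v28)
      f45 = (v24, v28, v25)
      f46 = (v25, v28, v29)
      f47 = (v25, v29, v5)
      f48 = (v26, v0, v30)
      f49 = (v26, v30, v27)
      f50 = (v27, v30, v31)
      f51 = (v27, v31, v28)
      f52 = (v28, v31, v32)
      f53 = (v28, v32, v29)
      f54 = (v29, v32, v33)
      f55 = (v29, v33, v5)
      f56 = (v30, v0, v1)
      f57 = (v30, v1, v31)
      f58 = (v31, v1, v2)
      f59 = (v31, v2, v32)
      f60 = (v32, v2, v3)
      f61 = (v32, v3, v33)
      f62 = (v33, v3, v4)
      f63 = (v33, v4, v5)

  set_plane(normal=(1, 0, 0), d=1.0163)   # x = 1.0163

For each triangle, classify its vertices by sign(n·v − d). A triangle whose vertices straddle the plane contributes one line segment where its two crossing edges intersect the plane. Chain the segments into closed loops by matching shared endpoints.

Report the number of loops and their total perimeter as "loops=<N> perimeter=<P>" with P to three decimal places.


loops=1 perimeter=6.179

Straddling triangles (10 of 64):
  (v1,v6,v2) [--+] → (1.0163, 0.303708, -0.822678)–(1.0163, 0, -0.99582)  len=0.3496
  (v2,v6,v7) [+--] → (1.0163, 0.303708, -0.822678)–(1.0163, 0.944606, -0.4573)  len=0.7377
  (v2,v7,v3) [+-+] → (1.0163, 0.944606, -0.4573)–(1.0163, 0.944606, -0.410716)  len=0.0466
  (v3,v7,v8) [+--] → (1.0163, 0.944606, -0.410716)–(1.0163, 0.944606, 0.4573)  len=0.8680
  (v3,v8,v4) [+--] → (1.0163, 0.944606, 0.4573)–(1.0163, 0, 0.99582)  len=1.0873
  (v31,v1,v2) [--+] → (1.0163, 0, -0.99582)–(1.0163, -0.944606, -0.4573)  len=1.0873
  (v31,v2,v32) [-+-] → (1.0163, -0.944606, -0.4573)–(1.0163, -0.944606, 0.410716)  len=0.8680
  (v32,v2,v3) [-++] → (1.0163, -0.944606, 0.410716)–(1.0163, -0.944606, 0.4573)  len=0.0466
  (v32,v3,v33) [-+-] → (1.0163, -0.944606, 0.4573)–(1.0163, -0.303708, 0.822678)  len=0.7377
  (v33,v3,v4) [-+-] → (1.0163, -0.303708, 0.822678)–(1.0163, 0, 0.99582)  len=0.3496

Chained into 1 loop(s):
  loop 1: 10 segments, perimeter = 6.1785
Total perimeter = 6.179
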